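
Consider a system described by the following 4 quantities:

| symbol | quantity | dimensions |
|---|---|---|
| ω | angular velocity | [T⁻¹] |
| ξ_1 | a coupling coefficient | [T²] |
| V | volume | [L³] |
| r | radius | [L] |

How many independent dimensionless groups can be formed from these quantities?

2

There are 4 variables and 2 base dimensions (L, T).
The dimension matrix has rank 2.
Independent dimensionless groups: 4 − 2 = 2.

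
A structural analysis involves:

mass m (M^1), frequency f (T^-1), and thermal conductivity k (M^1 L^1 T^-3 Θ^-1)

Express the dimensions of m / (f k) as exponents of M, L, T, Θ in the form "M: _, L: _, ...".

M: 0, L: -1, T: 4, Θ: 1

Collect each base-dimension exponent across the product:
  M: (1) − (0) − (1) = 0
  L: (0) − (0) − (1) = -1
  T: (0) − (-1) − (-3) = 4
  Θ: (0) − (0) − (-1) = 1
So the dimensions are [L⁻¹ T⁴ Θ].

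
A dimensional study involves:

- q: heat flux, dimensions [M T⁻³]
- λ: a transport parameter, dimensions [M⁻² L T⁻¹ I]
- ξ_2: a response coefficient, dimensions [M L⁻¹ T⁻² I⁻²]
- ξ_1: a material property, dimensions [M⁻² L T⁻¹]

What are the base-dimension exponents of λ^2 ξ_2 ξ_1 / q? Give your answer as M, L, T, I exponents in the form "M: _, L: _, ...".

Collect each base-dimension exponent across the product:
  M: −(1) + 2·(-2) + (1) + (-2) = -6
  L: −(0) + 2·(1) + (-1) + (1) = 2
  T: −(-3) + 2·(-1) + (-2) + (-1) = -2
  I: −(0) + 2·(1) + (-2) + (0) = 0
So the dimensions are [M⁻⁶ L² T⁻²].

M: -6, L: 2, T: -2, I: 0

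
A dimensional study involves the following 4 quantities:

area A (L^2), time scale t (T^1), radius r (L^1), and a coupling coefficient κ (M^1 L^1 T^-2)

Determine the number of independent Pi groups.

1

There are 4 variables and 3 base dimensions (M, L, T).
The dimension matrix has rank 3.
Independent dimensionless groups: 4 − 3 = 1.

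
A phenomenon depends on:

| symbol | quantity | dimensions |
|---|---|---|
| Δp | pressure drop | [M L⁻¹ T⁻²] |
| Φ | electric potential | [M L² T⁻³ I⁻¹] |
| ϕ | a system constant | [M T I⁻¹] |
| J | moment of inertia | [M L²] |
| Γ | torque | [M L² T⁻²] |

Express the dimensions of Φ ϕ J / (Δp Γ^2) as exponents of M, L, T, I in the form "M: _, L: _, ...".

M: 0, L: 1, T: 4, I: -2

Collect each base-dimension exponent across the product:
  M: −(1) + (1) + (1) + (1) − 2·(1) = 0
  L: −(-1) + (2) + (0) + (2) − 2·(2) = 1
  T: −(-2) + (-3) + (1) + (0) − 2·(-2) = 4
  I: −(0) + (-1) + (-1) + (0) − 2·(0) = -2
So the dimensions are [L T⁴ I⁻²].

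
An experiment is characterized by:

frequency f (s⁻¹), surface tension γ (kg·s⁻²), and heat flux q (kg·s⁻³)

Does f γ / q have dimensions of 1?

yes

Sum the exponent of each base dimension across the product:
  M: [f]_M + [γ]_M − [q]_M = (0) + (1) − (1) = 0
  L: [f]_L + [γ]_L − [q]_L = (0) + (0) − (0) = 0
  T: [f]_T + [γ]_T − [q]_T = (-1) + (-2) − (-3) = 0
  Θ: [f]_Θ + [γ]_Θ − [q]_Θ = (0) + (0) − (0) = 0
All base exponents vanish — dimensionless.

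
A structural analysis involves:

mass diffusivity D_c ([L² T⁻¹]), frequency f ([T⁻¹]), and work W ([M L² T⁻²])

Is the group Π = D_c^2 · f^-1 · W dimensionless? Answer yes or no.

Sum the exponent of each base dimension across the product:
  M: 2·[D_c]_M − [f]_M + [W]_M = 2·(0) − (0) + (1) = 1
  L: 2·[D_c]_L − [f]_L + [W]_L = 2·(2) − (0) + (2) = 6
  T: 2·[D_c]_T − [f]_T + [W]_T = 2·(-1) − (-1) + (-2) = -3
Net dimensions [M L⁶ T⁻³] ≠ [1] — not dimensionless.

no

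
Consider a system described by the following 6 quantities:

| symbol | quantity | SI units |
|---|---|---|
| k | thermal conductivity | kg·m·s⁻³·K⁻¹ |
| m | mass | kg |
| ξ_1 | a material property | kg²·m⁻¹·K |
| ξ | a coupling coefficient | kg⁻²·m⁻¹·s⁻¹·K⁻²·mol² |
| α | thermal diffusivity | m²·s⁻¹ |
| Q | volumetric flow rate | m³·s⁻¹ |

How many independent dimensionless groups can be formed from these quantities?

There are 6 variables and 5 base dimensions (M, L, T, Θ, N).
The dimension matrix has rank 5.
Independent dimensionless groups: 6 − 5 = 1.

1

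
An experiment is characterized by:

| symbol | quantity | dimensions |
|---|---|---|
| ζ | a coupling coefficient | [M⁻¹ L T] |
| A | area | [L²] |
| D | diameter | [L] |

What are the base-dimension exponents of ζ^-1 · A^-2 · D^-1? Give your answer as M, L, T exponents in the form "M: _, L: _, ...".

Collect each base-dimension exponent across the product:
  M: −(-1) − 2·(0) − (0) = 1
  L: −(1) − 2·(2) − (1) = -6
  T: −(1) − 2·(0) − (0) = -1
So the dimensions are [M L⁻⁶ T⁻¹].

M: 1, L: -6, T: -1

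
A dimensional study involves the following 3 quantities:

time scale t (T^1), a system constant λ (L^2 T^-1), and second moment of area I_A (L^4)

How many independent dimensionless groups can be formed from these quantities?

There are 3 variables and 2 base dimensions (L, T).
The dimension matrix has rank 2.
Independent dimensionless groups: 3 − 2 = 1.

1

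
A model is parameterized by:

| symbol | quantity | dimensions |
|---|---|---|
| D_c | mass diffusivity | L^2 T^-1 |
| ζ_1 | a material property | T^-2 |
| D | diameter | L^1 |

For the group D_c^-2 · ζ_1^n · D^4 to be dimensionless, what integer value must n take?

1

Balance the T exponent: (-2)·n from ζ_1, plus −2·(-1) + 4·(0) = 2 from the rest, must sum to zero.
-2n + 2 = 0, so n = 1.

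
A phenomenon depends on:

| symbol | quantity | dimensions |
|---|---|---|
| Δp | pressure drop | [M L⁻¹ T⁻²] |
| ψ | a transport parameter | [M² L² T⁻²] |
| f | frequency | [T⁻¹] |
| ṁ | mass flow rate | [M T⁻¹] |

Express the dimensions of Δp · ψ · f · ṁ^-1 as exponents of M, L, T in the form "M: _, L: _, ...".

M: 2, L: 1, T: -4

Collect each base-dimension exponent across the product:
  M: (1) + (2) + (0) − (1) = 2
  L: (-1) + (2) + (0) − (0) = 1
  T: (-2) + (-2) + (-1) − (-1) = -4
So the dimensions are [M² L T⁻⁴].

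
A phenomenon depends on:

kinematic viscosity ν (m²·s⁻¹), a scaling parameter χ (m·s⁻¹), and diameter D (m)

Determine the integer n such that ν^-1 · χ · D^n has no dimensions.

Balance the L exponent: (1)·n from D, plus −(2) + (1) = -1 from the rest, must sum to zero.
n − 1 = 0, so n = 1.

1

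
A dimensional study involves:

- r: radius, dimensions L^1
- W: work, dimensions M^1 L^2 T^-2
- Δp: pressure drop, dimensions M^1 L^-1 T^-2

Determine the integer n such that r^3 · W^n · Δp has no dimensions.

-1

Balance the M exponent: (1)·n from W, plus 3·(0) + (1) = 1 from the rest, must sum to zero.
n + 1 = 0, so n = -1.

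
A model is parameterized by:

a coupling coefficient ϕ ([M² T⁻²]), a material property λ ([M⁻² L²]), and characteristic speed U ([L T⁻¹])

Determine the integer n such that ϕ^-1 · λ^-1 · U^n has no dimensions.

2

Balance the L exponent: (1)·n from U, plus −(0) − (2) = -2 from the rest, must sum to zero.
n − 2 = 0, so n = 2.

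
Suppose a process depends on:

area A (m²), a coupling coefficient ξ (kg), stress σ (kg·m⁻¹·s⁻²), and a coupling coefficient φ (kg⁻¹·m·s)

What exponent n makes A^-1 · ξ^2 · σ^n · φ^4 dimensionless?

Balance the M exponent: (1)·n from σ, plus −(0) + 2·(1) + 4·(-1) = -2 from the rest, must sum to zero.
n − 2 = 0, so n = 2.

2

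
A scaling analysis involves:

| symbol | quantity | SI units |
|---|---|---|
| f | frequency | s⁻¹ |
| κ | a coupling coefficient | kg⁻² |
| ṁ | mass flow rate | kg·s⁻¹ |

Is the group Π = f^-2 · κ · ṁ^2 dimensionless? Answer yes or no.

yes

Sum the exponent of each base dimension across the product:
  M: −2·[f]_M + [κ]_M + 2·[ṁ]_M = −2·(0) + (-2) + 2·(1) = 0
  L: −2·[f]_L + [κ]_L + 2·[ṁ]_L = −2·(0) + (0) + 2·(0) = 0
  T: −2·[f]_T + [κ]_T + 2·[ṁ]_T = −2·(-1) + (0) + 2·(-1) = 0
All base exponents vanish — dimensionless.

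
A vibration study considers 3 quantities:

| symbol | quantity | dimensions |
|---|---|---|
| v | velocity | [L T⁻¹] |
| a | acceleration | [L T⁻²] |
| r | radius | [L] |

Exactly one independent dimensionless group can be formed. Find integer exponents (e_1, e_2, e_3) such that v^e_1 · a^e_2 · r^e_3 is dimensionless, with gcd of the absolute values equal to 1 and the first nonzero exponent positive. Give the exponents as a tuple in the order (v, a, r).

(2, -1, -1)

L: e_1·(1) + e_2·(1) + e_3·(1) = 0
T: e_1·(-1) + e_2·(-2) + e_3·(0) = 0
Solving this homogeneous linear system for the smallest-integer solution (first nonzero entry positive) gives (2, -1, -1).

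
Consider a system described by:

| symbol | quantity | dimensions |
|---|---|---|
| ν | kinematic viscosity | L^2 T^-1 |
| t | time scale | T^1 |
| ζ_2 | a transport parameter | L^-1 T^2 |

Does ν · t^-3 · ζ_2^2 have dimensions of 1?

Sum the exponent of each base dimension across the product:
  L: [ν]_L − 3·[t]_L + 2·[ζ_2]_L = (2) − 3·(0) + 2·(-1) = 0
  T: [ν]_T − 3·[t]_T + 2·[ζ_2]_T = (-1) − 3·(1) + 2·(2) = 0
All base exponents vanish — dimensionless.

yes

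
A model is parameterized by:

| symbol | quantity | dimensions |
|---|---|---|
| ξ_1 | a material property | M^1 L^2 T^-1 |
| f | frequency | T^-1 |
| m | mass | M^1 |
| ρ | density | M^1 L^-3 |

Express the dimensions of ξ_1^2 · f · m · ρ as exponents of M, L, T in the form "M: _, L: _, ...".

M: 4, L: 1, T: -3

Collect each base-dimension exponent across the product:
  M: 2·(1) + (0) + (1) + (1) = 4
  L: 2·(2) + (0) + (0) + (-3) = 1
  T: 2·(-1) + (-1) + (0) + (0) = -3
So the dimensions are [M⁴ L T⁻³].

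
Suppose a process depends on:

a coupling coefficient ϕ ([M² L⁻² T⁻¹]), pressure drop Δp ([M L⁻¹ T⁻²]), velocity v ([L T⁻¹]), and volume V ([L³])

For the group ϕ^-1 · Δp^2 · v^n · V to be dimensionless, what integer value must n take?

-3

Balance the L exponent: (1)·n from v, plus −(-2) + 2·(-1) + (3) = 3 from the rest, must sum to zero.
n + 3 = 0, so n = -3.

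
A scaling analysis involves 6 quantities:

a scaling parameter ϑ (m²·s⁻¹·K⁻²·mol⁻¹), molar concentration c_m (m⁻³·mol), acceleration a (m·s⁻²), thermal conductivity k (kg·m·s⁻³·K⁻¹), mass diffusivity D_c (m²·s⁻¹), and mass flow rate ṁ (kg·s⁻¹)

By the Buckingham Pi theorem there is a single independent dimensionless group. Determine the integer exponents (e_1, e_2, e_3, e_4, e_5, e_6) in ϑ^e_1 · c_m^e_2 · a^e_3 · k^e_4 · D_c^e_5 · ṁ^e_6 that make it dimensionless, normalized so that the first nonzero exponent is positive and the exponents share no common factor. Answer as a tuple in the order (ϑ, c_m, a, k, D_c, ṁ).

M: e_1·(0) + e_2·(0) + e_3·(0) + e_4·(1) + e_5·(0) + e_6·(1) = 0
L: e_1·(2) + e_2·(-3) + e_3·(1) + e_4·(1) + e_5·(2) + e_6·(0) = 0
T: e_1·(-1) + e_2·(0) + e_3·(-2) + e_4·(-3) + e_5·(-1) + e_6·(-1) = 0
Θ: e_1·(-2) + e_2·(0) + e_3·(0) + e_4·(-1) + e_5·(0) + e_6·(0) = 0
N: e_1·(-1) + e_2·(1) + e_3·(0) + e_4·(0) + e_5·(0) + e_6·(0) = 0
Solving this homogeneous linear system for the smallest-integer solution (first nonzero entry positive) gives (1, 1, 1, -2, 1, 2).

(1, 1, 1, -2, 1, 2)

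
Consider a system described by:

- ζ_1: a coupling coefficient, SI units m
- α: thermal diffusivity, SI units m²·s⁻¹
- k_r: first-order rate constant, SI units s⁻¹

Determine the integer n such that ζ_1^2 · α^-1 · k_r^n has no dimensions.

Balance the T exponent: (-1)·n from k_r, plus 2·(0) − (-1) = 1 from the rest, must sum to zero.
−n + 1 = 0, so n = 1.

1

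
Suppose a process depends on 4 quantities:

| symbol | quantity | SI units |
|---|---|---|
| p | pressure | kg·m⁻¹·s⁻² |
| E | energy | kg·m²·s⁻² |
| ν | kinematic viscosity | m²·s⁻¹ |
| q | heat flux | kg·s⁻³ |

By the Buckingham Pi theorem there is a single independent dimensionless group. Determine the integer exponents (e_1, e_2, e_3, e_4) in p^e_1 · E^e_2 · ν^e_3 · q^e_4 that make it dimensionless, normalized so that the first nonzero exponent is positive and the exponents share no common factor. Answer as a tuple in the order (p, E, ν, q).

M: e_1·(1) + e_2·(1) + e_3·(0) + e_4·(1) = 0
L: e_1·(-1) + e_2·(2) + e_3·(2) + e_4·(0) = 0
T: e_1·(-2) + e_2·(-2) + e_3·(-1) + e_4·(-3) = 0
Solving this homogeneous linear system for the smallest-integer solution (first nonzero entry positive) gives (4, -1, 3, -3).

(4, -1, 3, -3)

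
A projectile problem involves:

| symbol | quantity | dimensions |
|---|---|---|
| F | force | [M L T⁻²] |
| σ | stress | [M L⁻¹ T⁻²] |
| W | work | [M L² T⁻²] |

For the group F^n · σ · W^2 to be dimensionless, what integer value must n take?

-3

Balance the M exponent: (1)·n from F, plus (1) + 2·(1) = 3 from the rest, must sum to zero.
n + 3 = 0, so n = -3.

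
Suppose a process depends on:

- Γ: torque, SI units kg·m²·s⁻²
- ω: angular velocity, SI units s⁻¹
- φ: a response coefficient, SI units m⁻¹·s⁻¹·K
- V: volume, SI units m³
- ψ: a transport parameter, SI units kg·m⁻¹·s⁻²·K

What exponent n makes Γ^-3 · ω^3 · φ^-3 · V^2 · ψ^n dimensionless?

3

Balance the M exponent: (1)·n from ψ, plus −3·(1) + 3·(0) − 3·(0) + 2·(0) = -3 from the rest, must sum to zero.
n − 3 = 0, so n = 3.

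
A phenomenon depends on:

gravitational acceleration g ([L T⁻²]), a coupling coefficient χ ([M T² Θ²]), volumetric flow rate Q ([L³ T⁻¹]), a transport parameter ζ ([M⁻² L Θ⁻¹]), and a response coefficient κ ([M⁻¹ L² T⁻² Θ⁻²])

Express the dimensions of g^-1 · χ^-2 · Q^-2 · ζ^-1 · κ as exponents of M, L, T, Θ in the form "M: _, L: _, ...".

Collect each base-dimension exponent across the product:
  M: −(0) − 2·(1) − 2·(0) − (-2) + (-1) = -1
  L: −(1) − 2·(0) − 2·(3) − (1) + (2) = -6
  T: −(-2) − 2·(2) − 2·(-1) − (0) + (-2) = -2
  Θ: −(0) − 2·(2) − 2·(0) − (-1) + (-2) = -5
So the dimensions are [M⁻¹ L⁻⁶ T⁻² Θ⁻⁵].

M: -1, L: -6, T: -2, Θ: -5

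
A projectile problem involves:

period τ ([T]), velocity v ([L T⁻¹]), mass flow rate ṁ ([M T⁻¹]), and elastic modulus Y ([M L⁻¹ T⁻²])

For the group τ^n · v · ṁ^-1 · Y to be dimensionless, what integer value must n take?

Balance the T exponent: (1)·n from τ, plus (-1) − (-1) + (-2) = -2 from the rest, must sum to zero.
n − 2 = 0, so n = 2.

2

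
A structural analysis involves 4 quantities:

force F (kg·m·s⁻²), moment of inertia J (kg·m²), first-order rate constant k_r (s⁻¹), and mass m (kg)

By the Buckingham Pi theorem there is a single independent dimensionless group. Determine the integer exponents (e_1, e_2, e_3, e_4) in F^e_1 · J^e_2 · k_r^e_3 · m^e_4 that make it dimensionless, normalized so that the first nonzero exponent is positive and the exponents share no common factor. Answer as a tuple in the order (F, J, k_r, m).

(2, -1, -4, -1)

M: e_1·(1) + e_2·(1) + e_3·(0) + e_4·(1) = 0
L: e_1·(1) + e_2·(2) + e_3·(0) + e_4·(0) = 0
T: e_1·(-2) + e_2·(0) + e_3·(-1) + e_4·(0) = 0
Solving this homogeneous linear system for the smallest-integer solution (first nonzero entry positive) gives (2, -1, -4, -1).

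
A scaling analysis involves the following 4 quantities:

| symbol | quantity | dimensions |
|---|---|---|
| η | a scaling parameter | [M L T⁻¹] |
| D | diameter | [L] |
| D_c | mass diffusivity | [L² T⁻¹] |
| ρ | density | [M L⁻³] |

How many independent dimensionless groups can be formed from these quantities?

1

There are 4 variables and 3 base dimensions (M, L, T).
The dimension matrix has rank 3.
Independent dimensionless groups: 4 − 3 = 1.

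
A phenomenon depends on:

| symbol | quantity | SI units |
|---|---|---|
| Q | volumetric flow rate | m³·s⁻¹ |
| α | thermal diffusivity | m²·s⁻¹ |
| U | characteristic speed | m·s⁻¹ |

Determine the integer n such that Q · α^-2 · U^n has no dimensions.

Balance the L exponent: (1)·n from U, plus (3) − 2·(2) = -1 from the rest, must sum to zero.
n − 1 = 0, so n = 1.

1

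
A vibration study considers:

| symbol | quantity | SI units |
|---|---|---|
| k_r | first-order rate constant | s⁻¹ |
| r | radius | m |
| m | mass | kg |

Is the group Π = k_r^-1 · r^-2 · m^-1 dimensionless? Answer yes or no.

Sum the exponent of each base dimension across the product:
  M: −[k_r]_M − 2·[r]_M − [m]_M = −(0) − 2·(0) − (1) = -1
  L: −[k_r]_L − 2·[r]_L − [m]_L = −(0) − 2·(1) − (0) = -2
  T: −[k_r]_T − 2·[r]_T − [m]_T = −(-1) − 2·(0) − (0) = 1
Net dimensions [M⁻¹ L⁻² T] ≠ [1] — not dimensionless.

no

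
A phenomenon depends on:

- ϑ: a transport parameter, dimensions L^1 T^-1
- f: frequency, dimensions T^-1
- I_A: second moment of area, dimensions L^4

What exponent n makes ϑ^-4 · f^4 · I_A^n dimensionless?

Balance the L exponent: (4)·n from I_A, plus −4·(1) + 4·(0) = -4 from the rest, must sum to zero.
4n − 4 = 0, so n = 1.

1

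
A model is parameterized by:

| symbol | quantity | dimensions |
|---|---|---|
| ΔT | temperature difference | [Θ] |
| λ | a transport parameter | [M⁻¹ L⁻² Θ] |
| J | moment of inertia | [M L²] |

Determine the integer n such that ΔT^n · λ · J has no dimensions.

Balance the Θ exponent: (1)·n from ΔT, plus (1) + (0) = 1 from the rest, must sum to zero.
n + 1 = 0, so n = -1.

-1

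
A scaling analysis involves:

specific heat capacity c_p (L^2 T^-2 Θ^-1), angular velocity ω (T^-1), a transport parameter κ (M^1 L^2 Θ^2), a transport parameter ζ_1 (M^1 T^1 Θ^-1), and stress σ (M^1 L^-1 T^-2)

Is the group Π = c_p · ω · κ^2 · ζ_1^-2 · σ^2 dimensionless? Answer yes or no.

Sum the exponent of each base dimension across the product:
  M: [c_p]_M + [ω]_M + 2·[κ]_M − 2·[ζ_1]_M + 2·[σ]_M = (0) + (0) + 2·(1) − 2·(1) + 2·(1) = 2
  L: [c_p]_L + [ω]_L + 2·[κ]_L − 2·[ζ_1]_L + 2·[σ]_L = (2) + (0) + 2·(2) − 2·(0) + 2·(-1) = 4
  T: [c_p]_T + [ω]_T + 2·[κ]_T − 2·[ζ_1]_T + 2·[σ]_T = (-2) + (-1) + 2·(0) − 2·(1) + 2·(-2) = -9
  Θ: [c_p]_Θ + [ω]_Θ + 2·[κ]_Θ − 2·[ζ_1]_Θ + 2·[σ]_Θ = (-1) + (0) + 2·(2) − 2·(-1) + 2·(0) = 5
Net dimensions [M² L⁴ T⁻⁹ Θ⁵] ≠ [1] — not dimensionless.

no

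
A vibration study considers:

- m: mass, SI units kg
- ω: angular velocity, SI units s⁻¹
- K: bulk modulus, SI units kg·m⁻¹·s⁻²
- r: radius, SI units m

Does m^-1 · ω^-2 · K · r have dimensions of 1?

yes

Sum the exponent of each base dimension across the product:
  M: −[m]_M − 2·[ω]_M + [K]_M + [r]_M = −(1) − 2·(0) + (1) + (0) = 0
  L: −[m]_L − 2·[ω]_L + [K]_L + [r]_L = −(0) − 2·(0) + (-1) + (1) = 0
  T: −[m]_T − 2·[ω]_T + [K]_T + [r]_T = −(0) − 2·(-1) + (-2) + (0) = 0
All base exponents vanish — dimensionless.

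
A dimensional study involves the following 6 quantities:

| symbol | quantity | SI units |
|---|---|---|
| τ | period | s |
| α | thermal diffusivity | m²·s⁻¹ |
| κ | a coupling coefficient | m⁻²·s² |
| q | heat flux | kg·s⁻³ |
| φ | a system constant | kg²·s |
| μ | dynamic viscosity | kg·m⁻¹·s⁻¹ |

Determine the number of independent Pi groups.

There are 6 variables and 3 base dimensions (M, L, T).
The dimension matrix has rank 3.
Independent dimensionless groups: 6 − 3 = 3.

3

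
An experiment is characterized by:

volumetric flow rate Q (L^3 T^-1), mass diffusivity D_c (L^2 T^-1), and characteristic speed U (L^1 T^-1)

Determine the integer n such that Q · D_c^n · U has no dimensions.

Balance the L exponent: (2)·n from D_c, plus (3) + (1) = 4 from the rest, must sum to zero.
2n + 4 = 0, so n = -2.

-2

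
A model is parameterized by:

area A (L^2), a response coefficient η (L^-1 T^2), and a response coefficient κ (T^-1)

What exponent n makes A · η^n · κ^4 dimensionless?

2

Balance the L exponent: (-1)·n from η, plus (2) + 4·(0) = 2 from the rest, must sum to zero.
−n + 2 = 0, so n = 2.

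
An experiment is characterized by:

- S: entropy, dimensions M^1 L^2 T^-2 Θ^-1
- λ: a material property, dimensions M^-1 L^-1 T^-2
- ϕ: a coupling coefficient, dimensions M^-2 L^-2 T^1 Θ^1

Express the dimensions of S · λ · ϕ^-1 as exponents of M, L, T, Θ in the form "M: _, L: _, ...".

Collect each base-dimension exponent across the product:
  M: (1) + (-1) − (-2) = 2
  L: (2) + (-1) − (-2) = 3
  T: (-2) + (-2) − (1) = -5
  Θ: (-1) + (0) − (1) = -2
So the dimensions are [M² L³ T⁻⁵ Θ⁻²].

M: 2, L: 3, T: -5, Θ: -2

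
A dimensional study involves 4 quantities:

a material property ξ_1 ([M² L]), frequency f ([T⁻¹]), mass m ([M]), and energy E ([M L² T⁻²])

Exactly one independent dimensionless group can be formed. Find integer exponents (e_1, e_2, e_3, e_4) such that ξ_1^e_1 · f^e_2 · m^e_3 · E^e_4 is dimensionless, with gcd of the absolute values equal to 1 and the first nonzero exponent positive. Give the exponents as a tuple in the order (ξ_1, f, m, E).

(2, 2, -3, -1)

M: e_1·(2) + e_2·(0) + e_3·(1) + e_4·(1) = 0
L: e_1·(1) + e_2·(0) + e_3·(0) + e_4·(2) = 0
T: e_1·(0) + e_2·(-1) + e_3·(0) + e_4·(-2) = 0
Solving this homogeneous linear system for the smallest-integer solution (first nonzero entry positive) gives (2, 2, -3, -1).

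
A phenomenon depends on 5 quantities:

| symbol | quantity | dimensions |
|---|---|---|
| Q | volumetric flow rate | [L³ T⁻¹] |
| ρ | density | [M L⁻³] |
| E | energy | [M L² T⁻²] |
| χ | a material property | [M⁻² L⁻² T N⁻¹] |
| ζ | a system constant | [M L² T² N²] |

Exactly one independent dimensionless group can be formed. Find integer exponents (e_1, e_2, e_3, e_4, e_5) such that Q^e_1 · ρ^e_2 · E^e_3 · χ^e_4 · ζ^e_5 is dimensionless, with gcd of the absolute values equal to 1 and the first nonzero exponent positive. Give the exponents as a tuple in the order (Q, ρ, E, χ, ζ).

(2, 2, 1, 2, 1)

M: e_1·(0) + e_2·(1) + e_3·(1) + e_4·(-2) + e_5·(1) = 0
L: e_1·(3) + e_2·(-3) + e_3·(2) + e_4·(-2) + e_5·(2) = 0
T: e_1·(-1) + e_2·(0) + e_3·(-2) + e_4·(1) + e_5·(2) = 0
N: e_1·(0) + e_2·(0) + e_3·(0) + e_4·(-1) + e_5·(2) = 0
Solving this homogeneous linear system for the smallest-integer solution (first nonzero entry positive) gives (2, 2, 1, 2, 1).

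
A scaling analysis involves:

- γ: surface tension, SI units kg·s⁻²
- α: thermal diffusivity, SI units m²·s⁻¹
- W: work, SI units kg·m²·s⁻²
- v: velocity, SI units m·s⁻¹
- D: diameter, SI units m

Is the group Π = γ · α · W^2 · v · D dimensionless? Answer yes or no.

no

Sum the exponent of each base dimension across the product:
  M: [γ]_M + [α]_M + 2·[W]_M + [v]_M + [D]_M = (1) + (0) + 2·(1) + (0) + (0) = 3
  L: [γ]_L + [α]_L + 2·[W]_L + [v]_L + [D]_L = (0) + (2) + 2·(2) + (1) + (1) = 8
  T: [γ]_T + [α]_T + 2·[W]_T + [v]_T + [D]_T = (-2) + (-1) + 2·(-2) + (-1) + (0) = -8
Net dimensions [M³ L⁸ T⁻⁸] ≠ [1] — not dimensionless.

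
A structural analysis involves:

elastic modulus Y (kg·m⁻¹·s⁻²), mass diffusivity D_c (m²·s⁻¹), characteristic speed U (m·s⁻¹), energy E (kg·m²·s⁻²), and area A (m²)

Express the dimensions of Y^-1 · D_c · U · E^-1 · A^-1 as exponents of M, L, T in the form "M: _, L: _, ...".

M: -2, L: 0, T: 2

Collect each base-dimension exponent across the product:
  M: −(1) + (0) + (0) − (1) − (0) = -2
  L: −(-1) + (2) + (1) − (2) − (2) = 0
  T: −(-2) + (-1) + (-1) − (-2) − (0) = 2
So the dimensions are [M⁻² T²].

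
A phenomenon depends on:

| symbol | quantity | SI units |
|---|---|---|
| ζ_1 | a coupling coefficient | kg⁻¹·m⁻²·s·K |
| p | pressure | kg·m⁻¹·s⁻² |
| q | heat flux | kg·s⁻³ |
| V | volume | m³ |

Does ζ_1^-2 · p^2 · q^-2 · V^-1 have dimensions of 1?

Sum the exponent of each base dimension across the product:
  M: −2·[ζ_1]_M + 2·[p]_M − 2·[q]_M − [V]_M = −2·(-1) + 2·(1) − 2·(1) − (0) = 2
  L: −2·[ζ_1]_L + 2·[p]_L − 2·[q]_L − [V]_L = −2·(-2) + 2·(-1) − 2·(0) − (3) = -1
  T: −2·[ζ_1]_T + 2·[p]_T − 2·[q]_T − [V]_T = −2·(1) + 2·(-2) − 2·(-3) − (0) = 0
  Θ: −2·[ζ_1]_Θ + 2·[p]_Θ − 2·[q]_Θ − [V]_Θ = −2·(1) + 2·(0) − 2·(0) − (0) = -2
Net dimensions [M² L⁻¹ Θ⁻²] ≠ [1] — not dimensionless.

no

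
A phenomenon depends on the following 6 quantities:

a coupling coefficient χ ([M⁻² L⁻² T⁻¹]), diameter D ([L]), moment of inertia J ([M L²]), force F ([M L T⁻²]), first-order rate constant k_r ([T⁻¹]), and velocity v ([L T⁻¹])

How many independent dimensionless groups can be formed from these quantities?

3

There are 6 variables and 3 base dimensions (M, L, T).
The dimension matrix has rank 3.
Independent dimensionless groups: 6 − 3 = 3.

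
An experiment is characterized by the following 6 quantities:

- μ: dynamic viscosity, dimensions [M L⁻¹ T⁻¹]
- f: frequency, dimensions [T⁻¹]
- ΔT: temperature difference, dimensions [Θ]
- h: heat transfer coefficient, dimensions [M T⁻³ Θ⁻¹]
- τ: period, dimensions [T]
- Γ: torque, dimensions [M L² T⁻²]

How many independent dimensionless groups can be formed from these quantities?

2

There are 6 variables and 4 base dimensions (M, L, T, Θ).
The dimension matrix has rank 4.
Independent dimensionless groups: 6 − 4 = 2.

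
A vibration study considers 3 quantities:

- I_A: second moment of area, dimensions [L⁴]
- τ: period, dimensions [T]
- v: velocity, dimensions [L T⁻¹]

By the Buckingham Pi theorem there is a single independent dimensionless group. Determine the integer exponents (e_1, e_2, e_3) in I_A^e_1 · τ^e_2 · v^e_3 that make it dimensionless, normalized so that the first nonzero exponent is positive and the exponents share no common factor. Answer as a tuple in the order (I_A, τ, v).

L: e_1·(4) + e_2·(0) + e_3·(1) = 0
T: e_1·(0) + e_2·(1) + e_3·(-1) = 0
Solving this homogeneous linear system for the smallest-integer solution (first nonzero entry positive) gives (1, -4, -4).

(1, -4, -4)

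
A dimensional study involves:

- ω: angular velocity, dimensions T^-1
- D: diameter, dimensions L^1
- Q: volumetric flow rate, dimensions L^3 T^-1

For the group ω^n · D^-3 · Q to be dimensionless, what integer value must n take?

-1

Balance the T exponent: (-1)·n from ω, plus −3·(0) + (-1) = -1 from the rest, must sum to zero.
−n − 1 = 0, so n = -1.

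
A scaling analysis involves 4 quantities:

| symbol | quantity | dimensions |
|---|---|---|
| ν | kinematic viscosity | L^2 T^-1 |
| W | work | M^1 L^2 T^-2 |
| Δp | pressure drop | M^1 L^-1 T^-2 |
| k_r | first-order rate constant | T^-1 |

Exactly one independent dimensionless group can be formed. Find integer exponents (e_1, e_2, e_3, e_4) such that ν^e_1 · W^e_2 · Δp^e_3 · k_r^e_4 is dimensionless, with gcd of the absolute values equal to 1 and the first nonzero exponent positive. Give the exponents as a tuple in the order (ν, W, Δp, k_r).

M: e_1·(0) + e_2·(1) + e_3·(1) + e_4·(0) = 0
L: e_1·(2) + e_2·(2) + e_3·(-1) + e_4·(0) = 0
T: e_1·(-1) + e_2·(-2) + e_3·(-2) + e_4·(-1) = 0
Solving this homogeneous linear system for the smallest-integer solution (first nonzero entry positive) gives (3, -2, 2, -3).

(3, -2, 2, -3)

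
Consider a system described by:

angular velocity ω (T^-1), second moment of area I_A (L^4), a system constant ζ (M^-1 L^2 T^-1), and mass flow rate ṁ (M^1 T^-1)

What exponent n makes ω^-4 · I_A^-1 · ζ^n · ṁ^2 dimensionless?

2

Balance the M exponent: (-1)·n from ζ, plus −4·(0) − (0) + 2·(1) = 2 from the rest, must sum to zero.
−n + 2 = 0, so n = 2.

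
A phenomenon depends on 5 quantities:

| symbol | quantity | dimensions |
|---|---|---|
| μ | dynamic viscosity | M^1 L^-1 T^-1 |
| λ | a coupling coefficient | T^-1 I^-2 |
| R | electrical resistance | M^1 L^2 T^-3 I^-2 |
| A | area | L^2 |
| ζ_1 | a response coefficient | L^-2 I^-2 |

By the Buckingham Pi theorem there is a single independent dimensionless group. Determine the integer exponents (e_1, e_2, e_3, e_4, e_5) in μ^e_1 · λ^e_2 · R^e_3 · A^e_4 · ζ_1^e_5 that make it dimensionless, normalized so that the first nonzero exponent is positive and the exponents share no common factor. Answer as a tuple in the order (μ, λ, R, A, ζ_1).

(2, 4, -2, 1, -2)

M: e_1·(1) + e_2·(0) + e_3·(1) + e_4·(0) + e_5·(0) = 0
L: e_1·(-1) + e_2·(0) + e_3·(2) + e_4·(2) + e_5·(-2) = 0
T: e_1·(-1) + e_2·(-1) + e_3·(-3) + e_4·(0) + e_5·(0) = 0
I: e_1·(0) + e_2·(-2) + e_3·(-2) + e_4·(0) + e_5·(-2) = 0
Solving this homogeneous linear system for the smallest-integer solution (first nonzero entry positive) gives (2, 4, -2, 1, -2).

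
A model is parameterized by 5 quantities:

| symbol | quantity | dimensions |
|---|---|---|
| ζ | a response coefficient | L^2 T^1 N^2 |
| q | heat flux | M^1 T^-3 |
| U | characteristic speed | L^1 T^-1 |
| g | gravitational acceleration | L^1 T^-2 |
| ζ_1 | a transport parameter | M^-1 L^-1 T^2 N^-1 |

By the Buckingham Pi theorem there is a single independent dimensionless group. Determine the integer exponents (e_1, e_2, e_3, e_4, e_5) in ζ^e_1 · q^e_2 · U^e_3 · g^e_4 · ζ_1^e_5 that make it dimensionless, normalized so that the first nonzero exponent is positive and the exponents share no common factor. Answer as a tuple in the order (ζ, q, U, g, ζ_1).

M: e_1·(0) + e_2·(1) + e_3·(0) + e_4·(0) + e_5·(-1) = 0
L: e_1·(2) + e_2·(0) + e_3·(1) + e_4·(1) + e_5·(-1) = 0
T: e_1·(1) + e_2·(-3) + e_3·(-1) + e_4·(-2) + e_5·(2) = 0
N: e_1·(2) + e_2·(0) + e_3·(0) + e_4·(0) + e_5·(-1) = 0
Solving this homogeneous linear system for the smallest-integer solution (first nonzero entry positive) gives (1, 2, 1, -1, 2).

(1, 2, 1, -1, 2)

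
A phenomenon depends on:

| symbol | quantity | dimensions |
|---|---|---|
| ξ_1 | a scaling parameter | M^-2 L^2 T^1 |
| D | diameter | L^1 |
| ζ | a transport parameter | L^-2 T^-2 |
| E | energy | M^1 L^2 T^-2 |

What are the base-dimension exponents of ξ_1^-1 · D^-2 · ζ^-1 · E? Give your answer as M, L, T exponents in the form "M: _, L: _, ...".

M: 3, L: 0, T: -1

Collect each base-dimension exponent across the product:
  M: −(-2) − 2·(0) − (0) + (1) = 3
  L: −(2) − 2·(1) − (-2) + (2) = 0
  T: −(1) − 2·(0) − (-2) + (-2) = -1
So the dimensions are [M³ T⁻¹].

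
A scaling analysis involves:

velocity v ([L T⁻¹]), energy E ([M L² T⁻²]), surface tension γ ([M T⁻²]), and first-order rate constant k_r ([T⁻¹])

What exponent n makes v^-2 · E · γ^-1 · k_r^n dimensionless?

Balance the T exponent: (-1)·n from k_r, plus −2·(-1) + (-2) − (-2) = 2 from the rest, must sum to zero.
−n + 2 = 0, so n = 2.

2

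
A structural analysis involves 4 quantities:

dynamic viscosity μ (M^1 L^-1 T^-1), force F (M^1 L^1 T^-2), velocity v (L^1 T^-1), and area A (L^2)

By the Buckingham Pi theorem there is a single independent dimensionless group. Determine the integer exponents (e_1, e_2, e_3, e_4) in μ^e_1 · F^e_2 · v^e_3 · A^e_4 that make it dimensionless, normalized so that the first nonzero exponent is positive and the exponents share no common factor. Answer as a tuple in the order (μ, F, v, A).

M: e_1·(1) + e_2·(1) + e_3·(0) + e_4·(0) = 0
L: e_1·(-1) + e_2·(1) + e_3·(1) + e_4·(2) = 0
T: e_1·(-1) + e_2·(-2) + e_3·(-1) + e_4·(0) = 0
Solving this homogeneous linear system for the smallest-integer solution (first nonzero entry positive) gives (2, -2, 2, 1).

(2, -2, 2, 1)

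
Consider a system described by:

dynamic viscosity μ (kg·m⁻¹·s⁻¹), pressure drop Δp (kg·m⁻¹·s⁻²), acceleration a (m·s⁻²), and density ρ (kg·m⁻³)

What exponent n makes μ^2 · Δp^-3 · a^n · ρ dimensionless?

Balance the L exponent: (1)·n from a, plus 2·(-1) − 3·(-1) + (-3) = -2 from the rest, must sum to zero.
n − 2 = 0, so n = 2.

2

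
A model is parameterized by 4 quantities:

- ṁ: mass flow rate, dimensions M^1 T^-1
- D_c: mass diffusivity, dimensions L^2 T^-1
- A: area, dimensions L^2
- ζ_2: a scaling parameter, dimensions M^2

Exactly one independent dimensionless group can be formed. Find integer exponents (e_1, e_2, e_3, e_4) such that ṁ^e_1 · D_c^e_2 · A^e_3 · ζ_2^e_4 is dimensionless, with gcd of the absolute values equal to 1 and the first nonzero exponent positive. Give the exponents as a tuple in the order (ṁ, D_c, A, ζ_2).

M: e_1·(1) + e_2·(0) + e_3·(0) + e_4·(2) = 0
L: e_1·(0) + e_2·(2) + e_3·(2) + e_4·(0) = 0
T: e_1·(-1) + e_2·(-1) + e_3·(0) + e_4·(0) = 0
Solving this homogeneous linear system for the smallest-integer solution (first nonzero entry positive) gives (2, -2, 2, -1).

(2, -2, 2, -1)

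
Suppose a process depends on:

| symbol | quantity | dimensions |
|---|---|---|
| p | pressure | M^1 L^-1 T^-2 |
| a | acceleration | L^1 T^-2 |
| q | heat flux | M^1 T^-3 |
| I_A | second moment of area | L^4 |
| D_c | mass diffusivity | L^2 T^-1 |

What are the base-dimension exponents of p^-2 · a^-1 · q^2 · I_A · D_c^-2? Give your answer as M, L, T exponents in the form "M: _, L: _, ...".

M: 0, L: 1, T: 2

Collect each base-dimension exponent across the product:
  M: −2·(1) − (0) + 2·(1) + (0) − 2·(0) = 0
  L: −2·(-1) − (1) + 2·(0) + (4) − 2·(2) = 1
  T: −2·(-2) − (-2) + 2·(-3) + (0) − 2·(-1) = 2
So the dimensions are [L T²].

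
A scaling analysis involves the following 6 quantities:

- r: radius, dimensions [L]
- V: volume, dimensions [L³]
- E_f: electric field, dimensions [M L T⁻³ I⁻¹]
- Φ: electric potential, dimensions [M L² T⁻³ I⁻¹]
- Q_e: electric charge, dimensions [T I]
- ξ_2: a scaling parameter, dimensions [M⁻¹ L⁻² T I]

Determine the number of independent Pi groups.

There are 6 variables and 4 base dimensions (M, L, T, I).
The dimension matrix has rank 4.
Independent dimensionless groups: 6 − 4 = 2.

2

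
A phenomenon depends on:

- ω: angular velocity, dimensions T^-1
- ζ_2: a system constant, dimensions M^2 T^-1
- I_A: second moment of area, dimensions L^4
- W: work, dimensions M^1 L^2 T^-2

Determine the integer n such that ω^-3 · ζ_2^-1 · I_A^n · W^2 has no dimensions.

-1

Balance the L exponent: (4)·n from I_A, plus −3·(0) − (0) + 2·(2) = 4 from the rest, must sum to zero.
4n + 4 = 0, so n = -1.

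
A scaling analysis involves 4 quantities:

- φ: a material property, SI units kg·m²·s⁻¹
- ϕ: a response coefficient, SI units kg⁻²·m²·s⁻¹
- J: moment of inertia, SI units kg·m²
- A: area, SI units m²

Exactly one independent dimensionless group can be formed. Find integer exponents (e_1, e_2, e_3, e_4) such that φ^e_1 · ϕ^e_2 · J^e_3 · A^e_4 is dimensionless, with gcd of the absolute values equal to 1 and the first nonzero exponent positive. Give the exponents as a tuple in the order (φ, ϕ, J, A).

M: e_1·(1) + e_2·(-2) + e_3·(1) + e_4·(0) = 0
L: e_1·(2) + e_2·(2) + e_3·(2) + e_4·(2) = 0
T: e_1·(-1) + e_2·(-1) + e_3·(0) + e_4·(0) = 0
Solving this homogeneous linear system for the smallest-integer solution (first nonzero entry positive) gives (1, -1, -3, 3).

(1, -1, -3, 3)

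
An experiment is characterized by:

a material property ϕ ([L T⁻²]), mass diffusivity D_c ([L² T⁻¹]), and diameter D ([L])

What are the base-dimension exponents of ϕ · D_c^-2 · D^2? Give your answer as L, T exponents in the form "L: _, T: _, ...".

L: -1, T: 0

Collect each base-dimension exponent across the product:
  L: (1) − 2·(2) + 2·(1) = -1
  T: (-2) − 2·(-1) + 2·(0) = 0
So the dimensions are [L⁻¹].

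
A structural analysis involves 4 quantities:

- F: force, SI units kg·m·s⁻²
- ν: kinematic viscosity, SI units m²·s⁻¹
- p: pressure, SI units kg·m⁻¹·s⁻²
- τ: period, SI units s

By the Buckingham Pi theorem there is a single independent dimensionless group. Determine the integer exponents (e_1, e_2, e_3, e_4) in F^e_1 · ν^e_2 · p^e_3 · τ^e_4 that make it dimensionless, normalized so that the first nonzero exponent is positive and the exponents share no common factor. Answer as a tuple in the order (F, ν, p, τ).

M: e_1·(1) + e_2·(0) + e_3·(1) + e_4·(0) = 0
L: e_1·(1) + e_2·(2) + e_3·(-1) + e_4·(0) = 0
T: e_1·(-2) + e_2·(-1) + e_3·(-2) + e_4·(1) = 0
Solving this homogeneous linear system for the smallest-integer solution (first nonzero entry positive) gives (1, -1, -1, -1).

(1, -1, -1, -1)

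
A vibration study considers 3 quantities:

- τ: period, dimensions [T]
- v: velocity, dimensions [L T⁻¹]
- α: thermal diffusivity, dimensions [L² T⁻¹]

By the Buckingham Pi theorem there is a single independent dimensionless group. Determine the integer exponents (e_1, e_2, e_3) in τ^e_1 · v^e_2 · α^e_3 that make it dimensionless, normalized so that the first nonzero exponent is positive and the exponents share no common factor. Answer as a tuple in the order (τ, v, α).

(1, 2, -1)

L: e_1·(0) + e_2·(1) + e_3·(2) = 0
T: e_1·(1) + e_2·(-1) + e_3·(-1) = 0
Solving this homogeneous linear system for the smallest-integer solution (first nonzero entry positive) gives (1, 2, -1).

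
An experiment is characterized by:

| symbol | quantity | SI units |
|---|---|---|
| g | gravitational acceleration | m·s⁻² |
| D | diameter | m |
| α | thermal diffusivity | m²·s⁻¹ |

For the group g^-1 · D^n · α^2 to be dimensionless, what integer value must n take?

Balance the L exponent: (1)·n from D, plus −(1) + 2·(2) = 3 from the rest, must sum to zero.
n + 3 = 0, so n = -3.

-3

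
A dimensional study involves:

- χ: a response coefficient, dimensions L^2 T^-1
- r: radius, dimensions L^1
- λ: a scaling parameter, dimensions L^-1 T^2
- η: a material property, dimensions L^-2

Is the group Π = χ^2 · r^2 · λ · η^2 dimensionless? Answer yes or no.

Sum the exponent of each base dimension across the product:
  L: 2·[χ]_L + 2·[r]_L + [λ]_L + 2·[η]_L = 2·(2) + 2·(1) + (-1) + 2·(-2) = 1
  T: 2·[χ]_T + 2·[r]_T + [λ]_T + 2·[η]_T = 2·(-1) + 2·(0) + (2) + 2·(0) = 0
Net dimensions [L] ≠ [1] — not dimensionless.

no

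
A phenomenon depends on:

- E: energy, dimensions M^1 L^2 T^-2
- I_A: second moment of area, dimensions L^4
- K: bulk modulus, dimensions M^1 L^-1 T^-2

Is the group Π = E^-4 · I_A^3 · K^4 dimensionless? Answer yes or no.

yes

Sum the exponent of each base dimension across the product:
  M: −4·[E]_M + 3·[I_A]_M + 4·[K]_M = −4·(1) + 3·(0) + 4·(1) = 0
  L: −4·[E]_L + 3·[I_A]_L + 4·[K]_L = −4·(2) + 3·(4) + 4·(-1) = 0
  T: −4·[E]_T + 3·[I_A]_T + 4·[K]_T = −4·(-2) + 3·(0) + 4·(-2) = 0
All base exponents vanish — dimensionless.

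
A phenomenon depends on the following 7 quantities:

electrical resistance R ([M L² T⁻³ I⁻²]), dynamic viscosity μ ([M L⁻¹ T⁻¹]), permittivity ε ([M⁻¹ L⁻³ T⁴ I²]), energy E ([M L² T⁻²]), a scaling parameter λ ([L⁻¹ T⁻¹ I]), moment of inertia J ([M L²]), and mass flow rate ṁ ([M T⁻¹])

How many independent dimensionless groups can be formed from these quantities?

There are 7 variables and 4 base dimensions (M, L, T, I).
The dimension matrix has rank 4.
Independent dimensionless groups: 7 − 4 = 3.

3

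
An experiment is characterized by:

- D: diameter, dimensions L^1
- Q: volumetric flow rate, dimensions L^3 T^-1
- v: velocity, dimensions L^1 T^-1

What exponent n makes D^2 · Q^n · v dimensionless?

Balance the L exponent: (3)·n from Q, plus 2·(1) + (1) = 3 from the rest, must sum to zero.
3n + 3 = 0, so n = -1.

-1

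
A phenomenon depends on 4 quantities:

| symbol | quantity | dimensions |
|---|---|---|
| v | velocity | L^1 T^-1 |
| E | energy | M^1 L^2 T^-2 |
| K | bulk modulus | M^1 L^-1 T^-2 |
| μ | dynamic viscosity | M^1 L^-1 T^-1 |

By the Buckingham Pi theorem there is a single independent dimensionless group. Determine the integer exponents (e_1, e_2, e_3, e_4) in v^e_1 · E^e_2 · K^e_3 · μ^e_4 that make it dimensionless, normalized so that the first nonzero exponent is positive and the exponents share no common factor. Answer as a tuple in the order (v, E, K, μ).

M: e_1·(0) + e_2·(1) + e_3·(1) + e_4·(1) = 0
L: e_1·(1) + e_2·(2) + e_3·(-1) + e_4·(-1) = 0
T: e_1·(-1) + e_2·(-2) + e_3·(-2) + e_4·(-1) = 0
Solving this homogeneous linear system for the smallest-integer solution (first nonzero entry positive) gives (3, -1, -2, 3).

(3, -1, -2, 3)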